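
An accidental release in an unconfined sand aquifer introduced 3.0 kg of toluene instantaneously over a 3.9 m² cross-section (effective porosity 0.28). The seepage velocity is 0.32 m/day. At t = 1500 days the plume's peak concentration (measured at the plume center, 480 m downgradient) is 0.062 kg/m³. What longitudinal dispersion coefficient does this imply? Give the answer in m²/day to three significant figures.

0.104 m²/day

At the plume center C_max = M/(n_e·A·√(4πDt)), so D = M²/(4πt·(n_e·A·C_max)²).
n_e·A·C_max = 0.28 × 3.9 × 0.062 = 0.06770 kg/m.
D = 3.0²/(4π × 1500 × 0.06770²) = 0.104 m²/day.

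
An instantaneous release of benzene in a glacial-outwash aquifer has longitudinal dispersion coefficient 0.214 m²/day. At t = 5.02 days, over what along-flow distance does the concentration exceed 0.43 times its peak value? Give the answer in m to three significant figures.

The plume is Gaussian with σ = √(2Dt) = √(2 × 0.214 × 5.02) = 1.466 m.
C/C_peak = exp(−Δx²/(2σ²)) = 0.43 ⇒ Δx = σ·√(−2 ln 0.43) = 1.466 × 1.299 = 1.904 m.
Width = 2Δx = 3.81 m.

3.81 m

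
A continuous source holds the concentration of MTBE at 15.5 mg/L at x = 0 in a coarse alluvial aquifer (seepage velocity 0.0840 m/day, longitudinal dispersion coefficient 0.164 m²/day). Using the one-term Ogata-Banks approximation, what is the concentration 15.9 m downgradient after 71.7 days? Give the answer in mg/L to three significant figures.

For a continuous step input, C/C₀ ≈ ½·erfc((x−vt)/(2√(Dt))).
vt = 0.0840 × 71.7 = 6.0228 m and 2√(Dt) = 2√(0.164 × 71.7) = 6.858 m.
Argument (x−vt)/(2√(Dt)) = (15.9 − 6.0228)/6.858 = 1.440; ½·erfc(1.440) = 0.02085.
C = 15.5 × 0.02085 = 0.323 mg/L.

0.323 mg/L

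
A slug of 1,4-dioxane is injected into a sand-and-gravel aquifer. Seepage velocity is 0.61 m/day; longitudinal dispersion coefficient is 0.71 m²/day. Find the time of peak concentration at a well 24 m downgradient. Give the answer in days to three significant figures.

For the 1D instantaneous-source solution, setting ∂C/∂t = 0 at fixed x gives v²t² + 2Dt − x² = 0, so t = (√(D² + v²x²) − D)/v².
√(D² + v²x²) = √(0.71² + 0.61² × 24²) = 14.66; v² = 0.3721.
t = (14.66 − 0.71)/0.3721 = 37.5 days (vs. the pure-advection estimate x/v = 39.3 d).

37.5 days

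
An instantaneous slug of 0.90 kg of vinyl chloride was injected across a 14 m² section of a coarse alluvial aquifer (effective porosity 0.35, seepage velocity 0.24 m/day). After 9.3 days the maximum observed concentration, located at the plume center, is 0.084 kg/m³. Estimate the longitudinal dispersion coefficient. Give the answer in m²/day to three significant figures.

0.0409 m²/day

At the plume center C_max = M/(n_e·A·√(4πDt)), so D = M²/(4πt·(n_e·A·C_max)²).
n_e·A·C_max = 0.35 × 14 × 0.084 = 0.4116 kg/m.
D = 0.90²/(4π × 9.3 × 0.4116²) = 0.0409 m²/day.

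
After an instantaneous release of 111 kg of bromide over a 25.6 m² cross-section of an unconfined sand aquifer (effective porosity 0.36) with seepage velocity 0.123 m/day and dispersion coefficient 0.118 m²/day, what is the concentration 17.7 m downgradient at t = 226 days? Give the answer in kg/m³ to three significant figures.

For an instantaneous plane source, C(x,t) = M/(n_e·A·√(4πDt)) · exp(−(x−vt)²/(4Dt)), with n_e·A the pore (flow) area.
Plume center vt = 0.123 × 226 = 27.798 m, so the well at 17.7 m is 10.098 m upgradient of the peak.
√(4πDt) = 18.31 m, giving peak height M/(n_e·A·√(4πDt)) = 111/(0.36 × 25.6 × 18.31) = 0.6578 kg/m³.
(x−vt)²/(4Dt) = (-10.098)²/(4 × 0.118 × 226) = 0.9559; exp(−0.9559) = 0.3845.
C = 0.6578 × 0.3845 = 0.253 kg/m³.

0.253 kg/m³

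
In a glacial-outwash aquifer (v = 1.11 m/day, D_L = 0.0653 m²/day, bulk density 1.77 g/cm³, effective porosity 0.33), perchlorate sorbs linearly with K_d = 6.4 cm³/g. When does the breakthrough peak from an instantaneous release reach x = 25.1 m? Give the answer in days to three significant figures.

797 days

Retardation factor R = 1 + ρ_b·K_d/n = 1 + 1.77 × 6.4/0.33 = 35.33.
Sorption retards both mechanisms: v_R = v/R = 0.03142 m/day, D_R = D/R = 0.001848 m²/day.
Peak time from v_R²t² + 2D_R t − x² = 0: t = (√(D_R² + v_R²x²) − D_R)/v_R².
√(D_R² + v_R²x²) = √(0.001848² + 0.03142² × 25.1²) = 0.7886; v_R² = 0.0009872.
t = (0.7886 − 0.001848)/0.0009872 = 797 days.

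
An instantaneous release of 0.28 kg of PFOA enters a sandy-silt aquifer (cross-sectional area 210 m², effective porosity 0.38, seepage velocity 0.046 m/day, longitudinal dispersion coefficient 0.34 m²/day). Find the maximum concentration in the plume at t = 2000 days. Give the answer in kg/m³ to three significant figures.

3.80e-05 kg/m³

The peak of an instantaneous 1D plume sits at x = vt; there the Gaussian factor is 1 and C_max = M/(n_e·A·√(4πDt)), where n_e·A is the pore area the mass is dissolved in.
√(4πDt) = √(4π × 0.34 × 2000) = 92.44 m, so C_max = 0.28/(0.38 × 210 × 92.44) = 3.80e-05 kg/m³.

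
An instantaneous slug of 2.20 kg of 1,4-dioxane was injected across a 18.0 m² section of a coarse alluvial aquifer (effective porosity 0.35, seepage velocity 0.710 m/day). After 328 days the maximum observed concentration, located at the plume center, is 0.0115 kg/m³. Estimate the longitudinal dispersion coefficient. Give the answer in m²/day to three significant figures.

At the plume center C_max = M/(n_e·A·√(4πDt)), so D = M²/(4πt·(n_e·A·C_max)²).
n_e·A·C_max = 0.35 × 18.0 × 0.0115 = 0.07245 kg/m.
D = 2.20²/(4π × 328 × 0.07245²) = 0.224 m²/day.

0.224 m²/day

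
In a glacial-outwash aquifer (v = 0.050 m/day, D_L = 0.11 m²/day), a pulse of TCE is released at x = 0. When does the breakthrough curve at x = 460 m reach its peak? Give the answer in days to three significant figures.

9160 days

For the 1D instantaneous-source solution, setting ∂C/∂t = 0 at fixed x gives v²t² + 2Dt − x² = 0, so t = (√(D² + v²x²) − D)/v².
√(D² + v²x²) = √(0.11² + 0.050² × 460²) = 23.00; v² = 0.0025.
t = (23.00 − 0.11)/0.0025 = 9160 days (vs. the pure-advection estimate x/v = 9200 d).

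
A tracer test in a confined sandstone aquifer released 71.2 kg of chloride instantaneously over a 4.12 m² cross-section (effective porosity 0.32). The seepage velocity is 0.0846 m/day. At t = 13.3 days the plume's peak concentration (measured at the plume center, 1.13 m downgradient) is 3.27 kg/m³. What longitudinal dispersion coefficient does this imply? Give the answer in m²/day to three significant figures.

At the plume center C_max = M/(n_e·A·√(4πDt)), so D = M²/(4πt·(n_e·A·C_max)²).
n_e·A·C_max = 0.32 × 4.12 × 3.27 = 4.311 kg/m.
D = 71.2²/(4π × 13.3 × 4.311²) = 1.63 m²/day.

1.63 m²/day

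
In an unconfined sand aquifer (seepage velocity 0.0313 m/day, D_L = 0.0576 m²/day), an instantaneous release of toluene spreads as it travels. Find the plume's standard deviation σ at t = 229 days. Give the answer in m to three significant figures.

Dispersive spreading gives a Gaussian with σ² = 2Dt; advection only shifts the center.
σ = √(2 × 0.0576 × 229) = 5.14 m.

5.14 m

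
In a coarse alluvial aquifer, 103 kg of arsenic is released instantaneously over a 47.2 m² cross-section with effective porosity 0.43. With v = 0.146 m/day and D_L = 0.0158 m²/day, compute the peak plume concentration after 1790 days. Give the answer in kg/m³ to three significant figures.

0.269 kg/m³

The peak of an instantaneous 1D plume sits at x = vt; there the Gaussian factor is 1 and C_max = M/(n_e·A·√(4πDt)), where n_e·A is the pore area the mass is dissolved in.
√(4πDt) = √(4π × 0.0158 × 1790) = 18.85 m, so C_max = 103/(0.43 × 47.2 × 18.85) = 0.269 kg/m³.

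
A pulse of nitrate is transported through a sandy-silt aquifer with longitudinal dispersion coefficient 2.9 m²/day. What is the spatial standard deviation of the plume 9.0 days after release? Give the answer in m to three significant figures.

7.22 m

Dispersive spreading gives a Gaussian with σ² = 2Dt; advection only shifts the center.
σ = √(2 × 2.9 × 9.0) = 7.22 m.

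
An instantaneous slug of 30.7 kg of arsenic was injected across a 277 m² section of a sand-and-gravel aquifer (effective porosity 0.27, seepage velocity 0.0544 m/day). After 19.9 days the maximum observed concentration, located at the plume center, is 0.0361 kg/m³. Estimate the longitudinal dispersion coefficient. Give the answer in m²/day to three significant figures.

0.517 m²/day

At the plume center C_max = M/(n_e·A·√(4πDt)), so D = M²/(4πt·(n_e·A·C_max)²).
n_e·A·C_max = 0.27 × 277 × 0.0361 = 2.700 kg/m.
D = 30.7²/(4π × 19.9 × 2.700²) = 0.517 m²/day.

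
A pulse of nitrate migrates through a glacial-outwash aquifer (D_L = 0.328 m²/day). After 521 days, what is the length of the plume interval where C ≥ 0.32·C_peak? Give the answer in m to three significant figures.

The plume is Gaussian with σ = √(2Dt) = √(2 × 0.328 × 521) = 18.49 m.
C/C_peak = exp(−Δx²/(2σ²)) = 0.32 ⇒ Δx = σ·√(−2 ln 0.32) = 18.49 × 1.510 = 27.92 m.
Width = 2Δx = 55.8 m.

55.8 m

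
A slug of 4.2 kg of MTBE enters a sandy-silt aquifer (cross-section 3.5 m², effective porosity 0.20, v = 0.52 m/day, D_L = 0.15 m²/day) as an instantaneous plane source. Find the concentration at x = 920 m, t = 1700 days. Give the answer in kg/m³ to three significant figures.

0.0297 kg/m³

For an instantaneous plane source, C(x,t) = M/(n_e·A·√(4πDt)) · exp(−(x−vt)²/(4Dt)), with n_e·A the pore (flow) area.
Plume center vt = 0.52 × 1700 = 884 m, so the well at 920 m is 36 m downgradient of the peak.
√(4πDt) = 56.61 m, giving peak height M/(n_e·A·√(4πDt)) = 4.2/(0.20 × 3.5 × 56.61) = 0.1060 kg/m³.
(x−vt)²/(4Dt) = (36)²/(4 × 0.15 × 1700) = 1.271; exp(−1.271) = 0.2806.
C = 0.1060 × 0.2806 = 0.0297 kg/m³.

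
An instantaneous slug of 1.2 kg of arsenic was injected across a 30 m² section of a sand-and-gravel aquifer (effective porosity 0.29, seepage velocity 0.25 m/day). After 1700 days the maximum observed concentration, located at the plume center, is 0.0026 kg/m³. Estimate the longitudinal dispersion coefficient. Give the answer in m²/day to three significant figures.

0.132 m²/day

At the plume center C_max = M/(n_e·A·√(4πDt)), so D = M²/(4πt·(n_e·A·C_max)²).
n_e·A·C_max = 0.29 × 30 × 0.0026 = 0.02262 kg/m.
D = 1.2²/(4π × 1700 × 0.02262²) = 0.132 m²/day.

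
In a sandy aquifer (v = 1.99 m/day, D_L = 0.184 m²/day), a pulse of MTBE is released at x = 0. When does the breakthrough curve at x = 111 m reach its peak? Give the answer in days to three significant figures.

For the 1D instantaneous-source solution, setting ∂C/∂t = 0 at fixed x gives v²t² + 2Dt − x² = 0, so t = (√(D² + v²x²) − D)/v².
√(D² + v²x²) = √(0.184² + 1.99² × 111²) = 220.9; v² = 3.9601.
t = (220.9 − 0.184)/3.9601 = 55.7 days (vs. the pure-advection estimate x/v = 55.8 d).

55.7 days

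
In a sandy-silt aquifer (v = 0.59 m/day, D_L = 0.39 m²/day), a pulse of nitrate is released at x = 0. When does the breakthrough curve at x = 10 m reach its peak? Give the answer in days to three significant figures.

15.9 days

For the 1D instantaneous-source solution, setting ∂C/∂t = 0 at fixed x gives v²t² + 2Dt − x² = 0, so t = (√(D² + v²x²) − D)/v².
√(D² + v²x²) = √(0.39² + 0.59² × 10²) = 5.913; v² = 0.3481.
t = (5.913 − 0.39)/0.3481 = 15.9 days (vs. the pure-advection estimate x/v = 16.9 d).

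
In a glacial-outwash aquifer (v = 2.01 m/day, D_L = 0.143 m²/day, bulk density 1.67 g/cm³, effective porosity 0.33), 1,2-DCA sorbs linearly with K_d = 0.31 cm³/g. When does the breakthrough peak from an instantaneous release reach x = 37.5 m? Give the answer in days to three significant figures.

47.8 days

Retardation factor R = 1 + ρ_b·K_d/n = 1 + 1.67 × 0.31/0.33 = 2.569.
Sorption retards both mechanisms: v_R = v/R = 0.7824 m/day, D_R = D/R = 0.05566 m²/day.
Peak time from v_R²t² + 2D_R t − x² = 0: t = (√(D_R² + v_R²x²) − D_R)/v_R².
√(D_R² + v_R²x²) = √(0.05566² + 0.7824² × 37.5²) = 29.34; v_R² = 0.6121.
t = (29.34 − 0.05566)/0.6121 = 47.8 days.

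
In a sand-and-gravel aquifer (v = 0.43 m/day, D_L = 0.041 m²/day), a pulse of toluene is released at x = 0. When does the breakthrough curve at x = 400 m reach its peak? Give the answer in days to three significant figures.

For the 1D instantaneous-source solution, setting ∂C/∂t = 0 at fixed x gives v²t² + 2Dt − x² = 0, so t = (√(D² + v²x²) − D)/v².
√(D² + v²x²) = √(0.041² + 0.43² × 400²) = 172.0; v² = 0.1849.
t = (172.0 − 0.041)/0.1849 = 930 days (vs. the pure-advection estimate x/v = 930 d).

930 days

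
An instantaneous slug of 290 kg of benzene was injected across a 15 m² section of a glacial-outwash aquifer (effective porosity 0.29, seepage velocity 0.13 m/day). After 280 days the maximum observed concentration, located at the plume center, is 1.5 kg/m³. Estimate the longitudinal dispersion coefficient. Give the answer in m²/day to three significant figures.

At the plume center C_max = M/(n_e·A·√(4πDt)), so D = M²/(4πt·(n_e·A·C_max)²).
n_e·A·C_max = 0.29 × 15 × 1.5 = 6.525 kg/m.
D = 290²/(4π × 280 × 6.525²) = 0.561 m²/day.

0.561 m²/day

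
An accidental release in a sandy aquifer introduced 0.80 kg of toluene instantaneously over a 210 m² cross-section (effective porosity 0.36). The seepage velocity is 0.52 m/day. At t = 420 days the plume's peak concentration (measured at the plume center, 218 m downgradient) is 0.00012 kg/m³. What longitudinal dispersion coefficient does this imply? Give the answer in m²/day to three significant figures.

1.47 m²/day

At the plume center C_max = M/(n_e·A·√(4πDt)), so D = M²/(4πt·(n_e·A·C_max)²).
n_e·A·C_max = 0.36 × 210 × 0.00012 = 0.009072 kg/m.
D = 0.80²/(4π × 420 × 0.009072²) = 1.47 m²/day.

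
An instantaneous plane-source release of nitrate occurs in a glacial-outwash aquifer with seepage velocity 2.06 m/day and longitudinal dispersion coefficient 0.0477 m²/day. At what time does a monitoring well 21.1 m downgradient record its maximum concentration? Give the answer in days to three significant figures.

For the 1D instantaneous-source solution, setting ∂C/∂t = 0 at fixed x gives v²t² + 2Dt − x² = 0, so t = (√(D² + v²x²) − D)/v².
√(D² + v²x²) = √(0.0477² + 2.06² × 21.1²) = 43.47; v² = 4.2436.
t = (43.47 − 0.0477)/4.2436 = 10.2 days (vs. the pure-advection estimate x/v = 10.2 d).

10.2 days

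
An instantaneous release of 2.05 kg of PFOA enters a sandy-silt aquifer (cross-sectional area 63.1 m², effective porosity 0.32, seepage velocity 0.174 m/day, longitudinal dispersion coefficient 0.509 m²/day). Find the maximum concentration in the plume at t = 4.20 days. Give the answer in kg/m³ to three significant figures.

0.0196 kg/m³

The peak of an instantaneous 1D plume sits at x = vt; there the Gaussian factor is 1 and C_max = M/(n_e·A·√(4πDt)), where n_e·A is the pore area the mass is dissolved in.
√(4πDt) = √(4π × 0.509 × 4.20) = 5.183 m, so C_max = 2.05/(0.32 × 63.1 × 5.183) = 0.0196 kg/m³.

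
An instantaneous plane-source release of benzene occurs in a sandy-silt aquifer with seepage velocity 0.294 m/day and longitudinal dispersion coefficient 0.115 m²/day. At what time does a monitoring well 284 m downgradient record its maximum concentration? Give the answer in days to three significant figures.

965 days

For the 1D instantaneous-source solution, setting ∂C/∂t = 0 at fixed x gives v²t² + 2Dt − x² = 0, so t = (√(D² + v²x²) − D)/v².
√(D² + v²x²) = √(0.115² + 0.294² × 284²) = 83.50; v² = 0.086436.
t = (83.50 − 0.115)/0.086436 = 965 days (vs. the pure-advection estimate x/v = 966 d).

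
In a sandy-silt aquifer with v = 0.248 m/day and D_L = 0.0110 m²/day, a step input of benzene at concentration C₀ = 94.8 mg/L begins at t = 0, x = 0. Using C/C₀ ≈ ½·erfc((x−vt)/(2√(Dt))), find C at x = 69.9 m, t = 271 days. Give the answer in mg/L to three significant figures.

12.8 mg/L

For a continuous step input, C/C₀ ≈ ½·erfc((x−vt)/(2√(Dt))).
vt = 0.248 × 271 = 67.208 m and 2√(Dt) = 2√(0.0110 × 271) = 3.453 m.
Argument (x−vt)/(2√(Dt)) = (69.9 − 67.208)/3.453 = 0.7796; ½·erfc(0.7796) = 0.1351.
C = 94.8 × 0.1351 = 12.8 mg/L.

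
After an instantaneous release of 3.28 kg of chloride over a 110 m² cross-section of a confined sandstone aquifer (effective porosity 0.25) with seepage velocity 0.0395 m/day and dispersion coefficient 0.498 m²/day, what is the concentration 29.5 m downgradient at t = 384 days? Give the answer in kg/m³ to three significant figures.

0.00186 kg/m³

For an instantaneous plane source, C(x,t) = M/(n_e·A·√(4πDt)) · exp(−(x−vt)²/(4Dt)), with n_e·A the pore (flow) area.
Plume center vt = 0.0395 × 384 = 15.168 m, so the well at 29.5 m is 14.332 m downgradient of the peak.
√(4πDt) = 49.02 m, giving peak height M/(n_e·A·√(4πDt)) = 3.28/(0.25 × 110 × 49.02) = 0.002433 kg/m³.
(x−vt)²/(4Dt) = (14.332)²/(4 × 0.498 × 384) = 0.2685; exp(−0.2685) = 0.7645.
C = 0.002433 × 0.7645 = 0.00186 kg/m³.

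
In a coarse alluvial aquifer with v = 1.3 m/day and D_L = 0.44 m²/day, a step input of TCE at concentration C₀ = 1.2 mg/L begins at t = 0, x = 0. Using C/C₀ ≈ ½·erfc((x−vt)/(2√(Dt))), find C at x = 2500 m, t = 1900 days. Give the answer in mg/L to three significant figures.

0.278 mg/L

For a continuous step input, C/C₀ ≈ ½·erfc((x−vt)/(2√(Dt))).
vt = 1.3 × 1900 = 2470 m and 2√(Dt) = 2√(0.44 × 1900) = 57.83 m.
Argument (x−vt)/(2√(Dt)) = (2500 − 2470)/57.83 = 0.5188; ½·erfc(0.5188) = 0.2316.
C = 1.2 × 0.2316 = 0.278 mg/L.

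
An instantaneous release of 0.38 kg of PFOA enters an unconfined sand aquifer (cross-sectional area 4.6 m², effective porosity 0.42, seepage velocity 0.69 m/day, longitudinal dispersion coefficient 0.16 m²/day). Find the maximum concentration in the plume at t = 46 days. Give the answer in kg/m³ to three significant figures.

0.0205 kg/m³

The peak of an instantaneous 1D plume sits at x = vt; there the Gaussian factor is 1 and C_max = M/(n_e·A·√(4πDt)), where n_e·A is the pore area the mass is dissolved in.
√(4πDt) = √(4π × 0.16 × 46) = 9.617 m, so C_max = 0.38/(0.42 × 4.6 × 9.617) = 0.0205 kg/m³.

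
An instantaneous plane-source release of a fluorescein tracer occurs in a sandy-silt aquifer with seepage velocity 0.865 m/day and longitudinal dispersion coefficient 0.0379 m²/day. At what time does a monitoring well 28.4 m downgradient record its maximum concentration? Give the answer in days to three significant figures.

32.8 days

For the 1D instantaneous-source solution, setting ∂C/∂t = 0 at fixed x gives v²t² + 2Dt − x² = 0, so t = (√(D² + v²x²) − D)/v².
√(D² + v²x²) = √(0.0379² + 0.865² × 28.4²) = 24.57; v² = 0.748225.
t = (24.57 − 0.0379)/0.748225 = 32.8 days (vs. the pure-advection estimate x/v = 32.8 d).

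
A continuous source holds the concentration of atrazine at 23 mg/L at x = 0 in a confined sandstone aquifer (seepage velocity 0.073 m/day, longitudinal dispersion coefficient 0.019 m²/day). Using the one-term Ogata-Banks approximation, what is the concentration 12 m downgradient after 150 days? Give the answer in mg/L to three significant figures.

7.59 mg/L

For a continuous step input, C/C₀ ≈ ½·erfc((x−vt)/(2√(Dt))).
vt = 0.073 × 150 = 10.95 m and 2√(Dt) = 2√(0.019 × 150) = 3.376 m.
Argument (x−vt)/(2√(Dt)) = (12 − 10.95)/3.376 = 0.3110; ½·erfc(0.3110) = 0.3300.
C = 23 × 0.3300 = 7.59 mg/L.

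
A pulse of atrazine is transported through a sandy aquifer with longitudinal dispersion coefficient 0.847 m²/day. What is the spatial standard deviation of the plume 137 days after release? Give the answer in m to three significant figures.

15.2 m

Dispersive spreading gives a Gaussian with σ² = 2Dt; advection only shifts the center.
σ = √(2 × 0.847 × 137) = 15.2 m.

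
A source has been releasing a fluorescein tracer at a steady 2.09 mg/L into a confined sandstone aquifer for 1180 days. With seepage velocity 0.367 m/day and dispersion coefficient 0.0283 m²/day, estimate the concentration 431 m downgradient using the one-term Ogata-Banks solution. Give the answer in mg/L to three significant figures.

1.25 mg/L

For a continuous step input, C/C₀ ≈ ½·erfc((x−vt)/(2√(Dt))).
vt = 0.367 × 1180 = 433.06 m and 2√(Dt) = 2√(0.0283 × 1180) = 11.56 m.
Argument (x−vt)/(2√(Dt)) = (431 − 433.06)/11.56 = -0.1782; ½·erfc(-0.1782) = 0.5995.
C = 2.09 × 0.5995 = 1.25 mg/L.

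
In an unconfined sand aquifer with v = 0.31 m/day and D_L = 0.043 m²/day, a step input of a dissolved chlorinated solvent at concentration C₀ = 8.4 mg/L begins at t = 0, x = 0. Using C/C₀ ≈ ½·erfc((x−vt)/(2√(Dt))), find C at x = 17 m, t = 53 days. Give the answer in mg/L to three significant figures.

For a continuous step input, C/C₀ ≈ ½·erfc((x−vt)/(2√(Dt))).
vt = 0.31 × 53 = 16.43 m and 2√(Dt) = 2√(0.043 × 53) = 3.019 m.
Argument (x−vt)/(2√(Dt)) = (17 − 16.43)/3.019 = 0.1888; ½·erfc(0.1888) = 0.3947.
C = 8.4 × 0.3947 = 3.32 mg/L.

3.32 mg/L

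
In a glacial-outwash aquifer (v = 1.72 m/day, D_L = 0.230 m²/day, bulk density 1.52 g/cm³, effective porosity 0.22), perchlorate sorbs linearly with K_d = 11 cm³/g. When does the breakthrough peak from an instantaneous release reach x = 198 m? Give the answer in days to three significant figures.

8860 days

Retardation factor R = 1 + ρ_b·K_d/n = 1 + 1.52 × 11/0.22 = 77.00.
Sorption retards both mechanisms: v_R = v/R = 0.02234 m/day, D_R = D/R = 0.002987 m²/day.
Peak time from v_R²t² + 2D_R t − x² = 0: t = (√(D_R² + v_R²x²) − D_R)/v_R².
√(D_R² + v_R²x²) = √(0.002987² + 0.02234² × 198²) = 4.423; v_R² = 0.0004991.
t = (4.423 − 0.002987)/0.0004991 = 8860 days.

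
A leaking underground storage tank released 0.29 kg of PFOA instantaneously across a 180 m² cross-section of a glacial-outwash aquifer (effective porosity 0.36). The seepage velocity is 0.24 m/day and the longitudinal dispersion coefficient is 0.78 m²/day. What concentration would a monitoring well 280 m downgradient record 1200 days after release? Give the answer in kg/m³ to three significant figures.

For an instantaneous plane source, C(x,t) = M/(n_e·A·√(4πDt)) · exp(−(x−vt)²/(4Dt)), with n_e·A the pore (flow) area.
Plume center vt = 0.24 × 1200 = 288 m, so the well at 280 m is 8 m upgradient of the peak.
√(4πDt) = 108.5 m, giving peak height M/(n_e·A·√(4πDt)) = 0.29/(0.36 × 180 × 108.5) = 4.125e-05 kg/m³.
(x−vt)²/(4Dt) = (-8)²/(4 × 0.78 × 1200) = 0.01709; exp(−0.01709) = 0.9831.
C = 4.125e-05 × 0.9831 = 4.06e-05 kg/m³.

4.06e-05 kg/m³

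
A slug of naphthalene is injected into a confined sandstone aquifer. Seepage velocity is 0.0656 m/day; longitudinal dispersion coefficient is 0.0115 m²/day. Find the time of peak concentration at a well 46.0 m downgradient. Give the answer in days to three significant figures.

For the 1D instantaneous-source solution, setting ∂C/∂t = 0 at fixed x gives v²t² + 2Dt − x² = 0, so t = (√(D² + v²x²) − D)/v².
√(D² + v²x²) = √(0.0115² + 0.0656² × 46.0²) = 3.018; v² = 0.00430336.
t = (3.018 − 0.0115)/0.00430336 = 699 days (vs. the pure-advection estimate x/v = 701 d).

699 days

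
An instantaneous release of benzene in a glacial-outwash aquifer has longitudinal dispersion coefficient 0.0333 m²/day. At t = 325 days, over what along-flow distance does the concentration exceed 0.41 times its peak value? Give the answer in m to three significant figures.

12.4 m

The plume is Gaussian with σ = √(2Dt) = √(2 × 0.0333 × 325) = 4.652 m.
C/C_peak = exp(−Δx²/(2σ²)) = 0.41 ⇒ Δx = σ·√(−2 ln 0.41) = 4.652 × 1.335 = 6.210 m.
Width = 2Δx = 12.4 m.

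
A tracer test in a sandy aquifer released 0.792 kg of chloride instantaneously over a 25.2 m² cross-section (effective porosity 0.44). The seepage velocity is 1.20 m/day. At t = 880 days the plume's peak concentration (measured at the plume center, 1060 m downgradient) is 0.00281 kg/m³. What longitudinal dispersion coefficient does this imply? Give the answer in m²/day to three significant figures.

At the plume center C_max = M/(n_e·A·√(4πDt)), so D = M²/(4πt·(n_e·A·C_max)²).
n_e·A·C_max = 0.44 × 25.2 × 0.00281 = 0.03116 kg/m.
D = 0.792²/(4π × 880 × 0.03116²) = 0.0584 m²/day.

0.0584 m²/day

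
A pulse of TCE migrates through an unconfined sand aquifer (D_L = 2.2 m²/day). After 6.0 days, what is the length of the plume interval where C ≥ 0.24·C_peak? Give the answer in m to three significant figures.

17.4 m

The plume is Gaussian with σ = √(2Dt) = √(2 × 2.2 × 6.0) = 5.138 m.
C/C_peak = exp(−Δx²/(2σ²)) = 0.24 ⇒ Δx = σ·√(−2 ln 0.24) = 5.138 × 1.689 = 8.678 m.
Width = 2Δx = 17.4 m.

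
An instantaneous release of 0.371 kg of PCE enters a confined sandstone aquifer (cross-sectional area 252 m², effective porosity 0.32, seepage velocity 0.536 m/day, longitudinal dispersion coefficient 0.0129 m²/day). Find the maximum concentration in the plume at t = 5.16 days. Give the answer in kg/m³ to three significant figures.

The peak of an instantaneous 1D plume sits at x = vt; there the Gaussian factor is 1 and C_max = M/(n_e·A·√(4πDt)), where n_e·A is the pore area the mass is dissolved in.
√(4πDt) = √(4π × 0.0129 × 5.16) = 0.9146 m, so C_max = 0.371/(0.32 × 252 × 0.9146) = 0.00503 kg/m³.

0.00503 kg/m³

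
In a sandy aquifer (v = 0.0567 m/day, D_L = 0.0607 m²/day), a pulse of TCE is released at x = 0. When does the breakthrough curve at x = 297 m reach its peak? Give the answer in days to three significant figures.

For the 1D instantaneous-source solution, setting ∂C/∂t = 0 at fixed x gives v²t² + 2Dt − x² = 0, so t = (√(D² + v²x²) − D)/v².
√(D² + v²x²) = √(0.0607² + 0.0567² × 297²) = 16.84; v² = 0.00321489.
t = (16.84 − 0.0607)/0.00321489 = 5220 days (vs. the pure-advection estimate x/v = 5240 d).

5220 days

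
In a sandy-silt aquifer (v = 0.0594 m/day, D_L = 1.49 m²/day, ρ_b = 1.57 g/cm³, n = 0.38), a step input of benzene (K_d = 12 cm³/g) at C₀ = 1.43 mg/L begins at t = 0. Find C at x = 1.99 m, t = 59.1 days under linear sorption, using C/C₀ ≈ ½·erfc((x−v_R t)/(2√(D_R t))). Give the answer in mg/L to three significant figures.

0.217 mg/L

Retardation factor R = 1 + ρ_b·K_d/n = 1 + 1.57 × 12/0.38 = 50.58.
Sorption retards both mechanisms: v_R = v/R = 0.001174 m/day, D_R = D/R = 0.02946 m²/day.
v_R·t = 0.001174 × 59.1 = 0.0693834 m; 2√(D_R t) = 2.639 m; argument = (1.99 − 0.0693834)/2.639 = 0.7278.
C = C₀ × ½·erfc(0.7278) = 1.43 × 0.1517 = 0.217 mg/L.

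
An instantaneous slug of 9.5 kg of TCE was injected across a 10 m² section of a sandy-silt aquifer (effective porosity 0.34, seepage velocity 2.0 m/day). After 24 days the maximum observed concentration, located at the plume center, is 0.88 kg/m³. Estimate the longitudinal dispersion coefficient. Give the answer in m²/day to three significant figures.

At the plume center C_max = M/(n_e·A·√(4πDt)), so D = M²/(4πt·(n_e·A·C_max)²).
n_e·A·C_max = 0.34 × 10 × 0.88 = 2.992 kg/m.
D = 9.5²/(4π × 24 × 2.992²) = 0.0334 m²/day.

0.0334 m²/day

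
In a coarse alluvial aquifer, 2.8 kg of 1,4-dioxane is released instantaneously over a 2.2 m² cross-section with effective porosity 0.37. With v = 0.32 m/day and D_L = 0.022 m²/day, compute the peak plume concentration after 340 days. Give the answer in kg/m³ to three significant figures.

0.355 kg/m³

The peak of an instantaneous 1D plume sits at x = vt; there the Gaussian factor is 1 and C_max = M/(n_e·A·√(4πDt)), where n_e·A is the pore area the mass is dissolved in.
√(4πDt) = √(4π × 0.022 × 340) = 9.695 m, so C_max = 2.8/(0.37 × 2.2 × 9.695) = 0.355 kg/m³.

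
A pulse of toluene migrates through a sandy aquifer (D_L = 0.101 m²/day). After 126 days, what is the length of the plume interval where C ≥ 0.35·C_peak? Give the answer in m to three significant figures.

14.6 m

The plume is Gaussian with σ = √(2Dt) = √(2 × 0.101 × 126) = 5.045 m.
C/C_peak = exp(−Δx²/(2σ²)) = 0.35 ⇒ Δx = σ·√(−2 ln 0.35) = 5.045 × 1.449 = 7.310 m.
Width = 2Δx = 14.6 m.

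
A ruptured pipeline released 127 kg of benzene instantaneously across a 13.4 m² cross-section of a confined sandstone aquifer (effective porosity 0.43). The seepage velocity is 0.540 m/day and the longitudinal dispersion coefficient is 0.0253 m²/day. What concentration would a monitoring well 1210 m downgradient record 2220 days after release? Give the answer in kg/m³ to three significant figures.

0.475 kg/m³

For an instantaneous plane source, C(x,t) = M/(n_e·A·√(4πDt)) · exp(−(x−vt)²/(4Dt)), with n_e·A the pore (flow) area.
Plume center vt = 0.540 × 2220 = 1198.8 m, so the well at 1210 m is 11.2 m downgradient of the peak.
√(4πDt) = 26.57 m, giving peak height M/(n_e·A·√(4πDt)) = 127/(0.43 × 13.4 × 26.57) = 0.8295 kg/m³.
(x−vt)²/(4Dt) = (11.2)²/(4 × 0.0253 × 2220) = 0.5583; exp(−0.5583) = 0.5722.
C = 0.8295 × 0.5722 = 0.475 kg/m³.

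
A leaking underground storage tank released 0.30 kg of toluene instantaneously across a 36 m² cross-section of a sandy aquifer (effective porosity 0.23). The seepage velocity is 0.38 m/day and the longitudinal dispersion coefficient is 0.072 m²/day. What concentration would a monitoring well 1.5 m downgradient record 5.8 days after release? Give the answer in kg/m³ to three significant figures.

0.0118 kg/m³

For an instantaneous plane source, C(x,t) = M/(n_e·A·√(4πDt)) · exp(−(x−vt)²/(4Dt)), with n_e·A the pore (flow) area.
Plume center vt = 0.38 × 5.8 = 2.204 m, so the well at 1.5 m is 0.704 m upgradient of the peak.
√(4πDt) = 2.291 m, giving peak height M/(n_e·A·√(4πDt)) = 0.30/(0.23 × 36 × 2.291) = 0.01581 kg/m³.
(x−vt)²/(4Dt) = (-0.704)²/(4 × 0.072 × 5.8) = 0.2967; exp(−0.2967) = 0.7433.
C = 0.01581 × 0.7433 = 0.0118 kg/m³.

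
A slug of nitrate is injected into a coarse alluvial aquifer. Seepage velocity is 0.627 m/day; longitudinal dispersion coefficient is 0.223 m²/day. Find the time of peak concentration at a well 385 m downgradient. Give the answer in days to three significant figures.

For the 1D instantaneous-source solution, setting ∂C/∂t = 0 at fixed x gives v²t² + 2Dt − x² = 0, so t = (√(D² + v²x²) − D)/v².
√(D² + v²x²) = √(0.223² + 0.627² × 385²) = 241.4; v² = 0.393129.
t = (241.4 − 0.223)/0.393129 = 613 days (vs. the pure-advection estimate x/v = 614 d).

613 days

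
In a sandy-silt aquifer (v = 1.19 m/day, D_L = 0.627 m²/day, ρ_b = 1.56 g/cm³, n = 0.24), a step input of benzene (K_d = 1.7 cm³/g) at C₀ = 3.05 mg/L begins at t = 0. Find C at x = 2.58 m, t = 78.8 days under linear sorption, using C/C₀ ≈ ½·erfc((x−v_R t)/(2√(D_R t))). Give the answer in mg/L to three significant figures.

2.94 mg/L

Retardation factor R = 1 + ρ_b·K_d/n = 1 + 1.56 × 1.7/0.24 = 12.05.
Sorption retards both mechanisms: v_R = v/R = 0.09876 m/day, D_R = D/R = 0.05203 m²/day.
v_R·t = 0.09876 × 78.8 = 7.782288 m; 2√(D_R t) = 4.050 m; argument = (2.58 − 7.782288)/4.050 = -1.285.
C = C₀ × ½·erfc(-1.285) = 3.05 × 0.9654 = 2.94 mg/L.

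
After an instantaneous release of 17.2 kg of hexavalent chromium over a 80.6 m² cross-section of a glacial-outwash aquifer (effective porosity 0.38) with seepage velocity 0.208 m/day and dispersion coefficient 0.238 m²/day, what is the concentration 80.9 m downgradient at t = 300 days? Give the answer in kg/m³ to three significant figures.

For an instantaneous plane source, C(x,t) = M/(n_e·A·√(4πDt)) · exp(−(x−vt)²/(4Dt)), with n_e·A the pore (flow) area.
Plume center vt = 0.208 × 300 = 62.4 m, so the well at 80.9 m is 18.5 m downgradient of the peak.
√(4πDt) = 29.95 m, giving peak height M/(n_e·A·√(4πDt)) = 17.2/(0.38 × 80.6 × 29.95) = 0.01875 kg/m³.
(x−vt)²/(4Dt) = (18.5)²/(4 × 0.238 × 300) = 1.198; exp(−1.198) = 0.3018.
C = 0.01875 × 0.3018 = 0.00566 kg/m³.

0.00566 kg/m³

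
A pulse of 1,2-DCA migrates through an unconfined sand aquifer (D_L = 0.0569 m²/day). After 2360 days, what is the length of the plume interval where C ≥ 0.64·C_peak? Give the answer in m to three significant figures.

The plume is Gaussian with σ = √(2Dt) = √(2 × 0.0569 × 2360) = 16.39 m.
C/C_peak = exp(−Δx²/(2σ²)) = 0.64 ⇒ Δx = σ·√(−2 ln 0.64) = 16.39 × 0.9448 = 15.49 m.
Width = 2Δx = 31.0 m.

31.0 m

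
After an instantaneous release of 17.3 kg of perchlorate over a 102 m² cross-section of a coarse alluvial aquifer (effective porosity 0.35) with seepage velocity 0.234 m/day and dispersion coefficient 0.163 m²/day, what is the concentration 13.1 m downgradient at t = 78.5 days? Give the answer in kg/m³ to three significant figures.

0.0222 kg/m³

For an instantaneous plane source, C(x,t) = M/(n_e·A·√(4πDt)) · exp(−(x−vt)²/(4Dt)), with n_e·A the pore (flow) area.
Plume center vt = 0.234 × 78.5 = 18.369 m, so the well at 13.1 m is 5.269 m upgradient of the peak.
√(4πDt) = 12.68 m, giving peak height M/(n_e·A·√(4πDt)) = 17.3/(0.35 × 102 × 12.68) = 0.03822 kg/m³.
(x−vt)²/(4Dt) = (-5.269)²/(4 × 0.163 × 78.5) = 0.5424; exp(−0.5424) = 0.5814.
C = 0.03822 × 0.5814 = 0.0222 kg/m³.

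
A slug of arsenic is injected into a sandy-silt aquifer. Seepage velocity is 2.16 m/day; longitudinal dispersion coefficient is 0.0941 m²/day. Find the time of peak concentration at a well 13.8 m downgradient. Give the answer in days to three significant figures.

6.37 days

For the 1D instantaneous-source solution, setting ∂C/∂t = 0 at fixed x gives v²t² + 2Dt − x² = 0, so t = (√(D² + v²x²) − D)/v².
√(D² + v²x²) = √(0.0941² + 2.16² × 13.8²) = 29.81; v² = 4.6656.
t = (29.81 − 0.0941)/4.6656 = 6.37 days (vs. the pure-advection estimate x/v = 6.39 d).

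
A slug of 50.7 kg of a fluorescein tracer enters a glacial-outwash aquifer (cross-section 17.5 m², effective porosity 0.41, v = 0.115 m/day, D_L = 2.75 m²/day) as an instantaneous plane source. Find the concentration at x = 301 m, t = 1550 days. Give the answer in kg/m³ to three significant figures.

0.0126 kg/m³

For an instantaneous plane source, C(x,t) = M/(n_e·A·√(4πDt)) · exp(−(x−vt)²/(4Dt)), with n_e·A the pore (flow) area.
Plume center vt = 0.115 × 1550 = 178.25 m, so the well at 301 m is 122.75 m downgradient of the peak.
√(4πDt) = 231.4 m, giving peak height M/(n_e·A·√(4πDt)) = 50.7/(0.41 × 17.5 × 231.4) = 0.03054 kg/m³.
(x−vt)²/(4Dt) = (122.75)²/(4 × 2.75 × 1550) = 0.8837; exp(−0.8837) = 0.4133.
C = 0.03054 × 0.4133 = 0.0126 kg/m³.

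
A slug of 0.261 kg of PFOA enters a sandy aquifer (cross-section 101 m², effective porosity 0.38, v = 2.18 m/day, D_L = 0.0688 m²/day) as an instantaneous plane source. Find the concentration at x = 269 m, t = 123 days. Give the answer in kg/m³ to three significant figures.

0.000645 kg/m³

For an instantaneous plane source, C(x,t) = M/(n_e·A·√(4πDt)) · exp(−(x−vt)²/(4Dt)), with n_e·A the pore (flow) area.
Plume center vt = 2.18 × 123 = 268.14 m, so the well at 269 m is 0.86 m downgradient of the peak.
√(4πDt) = 10.31 m, giving peak height M/(n_e·A·√(4πDt)) = 0.261/(0.38 × 101 × 10.31) = 0.0006596 kg/m³.
(x−vt)²/(4Dt) = (0.86)²/(4 × 0.0688 × 123) = 0.02185; exp(−0.02185) = 0.9784.
C = 0.0006596 × 0.9784 = 0.000645 kg/m³.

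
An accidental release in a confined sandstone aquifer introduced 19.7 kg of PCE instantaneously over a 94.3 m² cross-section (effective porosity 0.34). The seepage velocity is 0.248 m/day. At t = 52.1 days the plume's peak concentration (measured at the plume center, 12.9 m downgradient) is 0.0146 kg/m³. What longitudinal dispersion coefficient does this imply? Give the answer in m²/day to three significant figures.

2.71 m²/day

At the plume center C_max = M/(n_e·A·√(4πDt)), so D = M²/(4πt·(n_e·A·C_max)²).
n_e·A·C_max = 0.34 × 94.3 × 0.0146 = 0.4681 kg/m.
D = 19.7²/(4π × 52.1 × 0.4681²) = 2.71 m²/day.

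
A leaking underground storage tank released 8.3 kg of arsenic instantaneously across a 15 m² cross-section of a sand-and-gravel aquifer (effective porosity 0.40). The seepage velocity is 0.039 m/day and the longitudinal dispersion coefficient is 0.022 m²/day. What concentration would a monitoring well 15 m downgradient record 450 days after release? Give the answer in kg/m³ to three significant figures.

For an instantaneous plane source, C(x,t) = M/(n_e·A·√(4πDt)) · exp(−(x−vt)²/(4Dt)), with n_e·A the pore (flow) area.
Plume center vt = 0.039 × 450 = 17.55 m, so the well at 15 m is 2.55 m upgradient of the peak.
√(4πDt) = 11.15 m, giving peak height M/(n_e·A·√(4πDt)) = 8.3/(0.40 × 15 × 11.15) = 0.1241 kg/m³.
(x−vt)²/(4Dt) = (-2.55)²/(4 × 0.022 × 450) = 0.1642; exp(−0.1642) = 0.8486.
C = 0.1241 × 0.8486 = 0.105 kg/m³.

0.105 kg/m³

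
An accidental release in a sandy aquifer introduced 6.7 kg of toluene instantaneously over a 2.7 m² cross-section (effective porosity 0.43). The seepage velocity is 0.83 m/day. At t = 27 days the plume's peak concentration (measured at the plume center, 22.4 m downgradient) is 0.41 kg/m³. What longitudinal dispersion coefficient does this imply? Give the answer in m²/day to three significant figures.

0.584 m²/day

At the plume center C_max = M/(n_e·A·√(4πDt)), so D = M²/(4πt·(n_e·A·C_max)²).
n_e·A·C_max = 0.43 × 2.7 × 0.41 = 0.4760 kg/m.
D = 6.7²/(4π × 27 × 0.4760²) = 0.584 m²/day.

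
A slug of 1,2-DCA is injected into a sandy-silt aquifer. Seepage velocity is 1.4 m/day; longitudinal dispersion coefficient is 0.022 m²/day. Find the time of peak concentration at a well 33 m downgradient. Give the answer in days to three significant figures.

For the 1D instantaneous-source solution, setting ∂C/∂t = 0 at fixed x gives v²t² + 2Dt − x² = 0, so t = (√(D² + v²x²) − D)/v².
√(D² + v²x²) = √(0.022² + 1.4² × 33²) = 46.20; v² = 1.96.
t = (46.20 − 0.022)/1.96 = 23.6 days (vs. the pure-advection estimate x/v = 23.6 d).

23.6 days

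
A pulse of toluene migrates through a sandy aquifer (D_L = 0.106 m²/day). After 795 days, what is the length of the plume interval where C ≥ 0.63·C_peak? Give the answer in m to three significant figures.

25.0 m

The plume is Gaussian with σ = √(2Dt) = √(2 × 0.106 × 795) = 12.98 m.
C/C_peak = exp(−Δx²/(2σ²)) = 0.63 ⇒ Δx = σ·√(−2 ln 0.63) = 12.98 × 0.9613 = 12.48 m.
Width = 2Δx = 25.0 m.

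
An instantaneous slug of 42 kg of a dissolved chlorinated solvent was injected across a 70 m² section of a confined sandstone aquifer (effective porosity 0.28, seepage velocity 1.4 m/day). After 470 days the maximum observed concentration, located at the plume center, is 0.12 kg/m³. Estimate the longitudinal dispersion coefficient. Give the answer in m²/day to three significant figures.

At the plume center C_max = M/(n_e·A·√(4πDt)), so D = M²/(4πt·(n_e·A·C_max)²).
n_e·A·C_max = 0.28 × 70 × 0.12 = 2.352 kg/m.
D = 42²/(4π × 470 × 2.352²) = 0.0540 m²/day.

0.0540 m²/day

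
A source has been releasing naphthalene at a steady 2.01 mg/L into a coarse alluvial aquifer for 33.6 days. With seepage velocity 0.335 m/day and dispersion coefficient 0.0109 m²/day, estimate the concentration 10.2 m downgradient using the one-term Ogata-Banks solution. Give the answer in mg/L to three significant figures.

For a continuous step input, C/C₀ ≈ ½·erfc((x−vt)/(2√(Dt))).
vt = 0.335 × 33.6 = 11.256 m and 2√(Dt) = 2√(0.0109 × 33.6) = 1.210 m.
Argument (x−vt)/(2√(Dt)) = (10.2 − 11.256)/1.210 = -0.8727; ½·erfc(-0.8727) = 0.8914.
C = 2.01 × 0.8914 = 1.79 mg/L.

1.79 mg/L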